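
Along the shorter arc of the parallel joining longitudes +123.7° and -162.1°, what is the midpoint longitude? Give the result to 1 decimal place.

Signed shortest Δλ from +123.7° to -162.1° is +74.2°.
Midpoint longitude = +123.7° + (+74.2°)/2 = +123.7° + 37.1° = +160.8°.
(The naïve average (+123.7 + -162.1)/2 = -19.2° is on the wrong side of the globe.)

+160.8°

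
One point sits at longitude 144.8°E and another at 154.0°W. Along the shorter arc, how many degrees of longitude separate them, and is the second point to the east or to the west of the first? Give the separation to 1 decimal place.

61.2° east

Raw difference: -154.0 − 144.8 = -298.8°.
Normalise into (−180°, 180°]: -298.8° + 360° = 61.2°.
Positive ⇒ the second point lies to the east; separation 61.2°.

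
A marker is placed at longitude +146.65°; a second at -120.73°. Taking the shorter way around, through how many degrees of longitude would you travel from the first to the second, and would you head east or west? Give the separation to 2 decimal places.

92.62° east

Raw difference: -120.73 − 146.65 = -267.38°.
Normalise into (−180°, 180°]: -267.38° + 360° = 92.62°.
Positive ⇒ the second point lies to the east; separation 92.62°.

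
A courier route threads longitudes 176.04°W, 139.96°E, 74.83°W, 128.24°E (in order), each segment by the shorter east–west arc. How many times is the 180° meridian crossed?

3

Leg 1: -176.04° → +139.96°, shortest Δλ = -44.0° (west) — crosses 180°.
Leg 2: +139.96° → -74.83°, shortest Δλ = 145.21° (east) — crosses 180°.
Leg 3: -74.83° → +128.24°, shortest Δλ = -156.93° (west) — crosses 180°.
Total crossings: 3.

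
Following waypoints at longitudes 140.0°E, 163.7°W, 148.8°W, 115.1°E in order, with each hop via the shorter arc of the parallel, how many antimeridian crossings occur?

2

Leg 1: +140.0° → -163.7°, shortest Δλ = 56.3° (east) — crosses 180°.
Leg 2: -163.7° → -148.8°, shortest Δλ = 14.9° (east) — does not cross 180°.
Leg 3: -148.8° → +115.1°, shortest Δλ = -96.1° (west) — crosses 180°.
Total crossings: 2.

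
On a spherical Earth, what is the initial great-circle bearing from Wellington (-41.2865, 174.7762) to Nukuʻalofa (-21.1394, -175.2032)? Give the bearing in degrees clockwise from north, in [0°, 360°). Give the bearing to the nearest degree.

Δλ = -175.2032 − 174.7762 = -349.9794°; wrapped into (−180°, 180°]: 10.0206°.
θ = atan2( sin Δλ · cos φ₂ , cos φ₁ · sin φ₂ − sin φ₁ · cos φ₂ · cos Δλ )
  = atan2(0.16229, 0.33504) = 25.845° → normalised to [0°, 360°): 25.845°.

26°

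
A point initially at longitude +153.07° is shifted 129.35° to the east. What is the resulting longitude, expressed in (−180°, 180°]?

Start at +153.07°; shift +129.35° → +282.42°.
+282.42° lies outside (−180°, 180°]; subtract 360° → -77.58°.

-77.58°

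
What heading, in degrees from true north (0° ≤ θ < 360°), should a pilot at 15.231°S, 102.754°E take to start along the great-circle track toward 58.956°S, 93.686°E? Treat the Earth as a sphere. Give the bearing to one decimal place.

Δλ = 93.686 − 102.754 = -9.068°.
θ = atan2( sin Δλ · cos φ₂ , cos φ₁ · sin φ₂ − sin φ₁ · cos φ₂ · cos Δλ )
  = atan2(-0.08128, -0.69289) = -173.310° → normalised to [0°, 360°): 186.690°.

186.7°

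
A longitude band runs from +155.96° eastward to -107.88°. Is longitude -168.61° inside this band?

Yes

Band width going east from +155.96° to -107.88°: ((-107.88 − 155.96) mod 360) = 96.16°.
Offset of -168.61° east of the west edge: ((-168.61 − 155.96) mod 360) = 35.43°.
35.43° ≤ 96.16° ⇒ inside.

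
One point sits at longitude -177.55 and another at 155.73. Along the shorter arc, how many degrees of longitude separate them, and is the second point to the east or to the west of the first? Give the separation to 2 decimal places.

26.72° west

Raw difference: 155.73 − -177.55 = 333.28°.
Normalise into (−180°, 180°]: 333.28° − 360° = -26.72°.
Negative ⇒ the second point lies to the west; separation 26.72°.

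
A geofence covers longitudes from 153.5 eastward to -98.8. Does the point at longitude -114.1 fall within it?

Yes

Band width going east from +153.5° to -98.8°: ((-98.8 − 153.5) mod 360) = 107.7°.
Offset of -114.1° east of the west edge: ((-114.1 − 153.5) mod 360) = 92.4°.
92.4° ≤ 107.7° ⇒ inside.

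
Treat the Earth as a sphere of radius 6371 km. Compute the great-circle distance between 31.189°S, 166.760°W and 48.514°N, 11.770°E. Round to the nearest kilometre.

18085 km

Δλ = 11.770 − -166.760 = 178.530°.
Δφ = 48.514 − -31.189 = 79.703°.
a = sin²(Δφ/2) + cos φ₁ · cos φ₂ · sin²(Δλ/2) = 0.977222.
c = 2·atan2(√a, √(1−a)) = 2.83859 rad → d = 6371·c ≈ 18084.65 km.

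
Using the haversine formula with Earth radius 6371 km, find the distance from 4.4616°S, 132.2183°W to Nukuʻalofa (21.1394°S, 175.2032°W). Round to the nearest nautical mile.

Δλ = -175.2032 − -132.2183 = -42.9849°.
Δφ = -21.1394 − -4.4616 = -16.6778°.
a = sin²(Δφ/2) + cos φ₁ · cos φ₂ · sin²(Δλ/2) = 0.145854.
c = 2·atan2(√a, √(1−a)) = 0.78372 rad → d = 6371·c ≈ 4993.08 km ≈ 2696.05 nmi.

2696 nmi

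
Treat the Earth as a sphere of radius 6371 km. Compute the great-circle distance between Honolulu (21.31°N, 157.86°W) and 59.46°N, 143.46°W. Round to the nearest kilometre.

4393 km

Δλ = -143.46 − -157.86 = 14.40°.
Δφ = 59.46 − 21.31 = 38.15°.
a = sin²(Δφ/2) + cos φ₁ · cos φ₂ · sin²(Δλ/2) = 0.114238.
c = 2·atan2(√a, √(1−a)) = 0.68956 rad → d = 6371·c ≈ 4393.21 km.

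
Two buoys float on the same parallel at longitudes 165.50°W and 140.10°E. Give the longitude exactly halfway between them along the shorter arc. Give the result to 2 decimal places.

Signed shortest Δλ from -165.50° to +140.10° is -54.40°.
Midpoint longitude = -165.50° + (-54.40°)/2 = -165.50° − 27.20° = -192.70°.
Normalise into (−180°, 180°]: +167.30°.
(The naïve average (-165.50 + +140.10)/2 = -12.7° is on the wrong side of the globe.)

167.30°E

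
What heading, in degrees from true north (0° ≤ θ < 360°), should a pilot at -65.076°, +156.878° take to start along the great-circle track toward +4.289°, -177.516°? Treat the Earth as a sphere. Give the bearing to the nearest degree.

27°

Δλ = -177.516 − 156.878 = -334.394°; wrapped into (−180°, 180°]: 25.606°.
θ = atan2( sin Δλ · cos φ₂ , cos φ₁ · sin φ₂ − sin φ₁ · cos φ₂ · cos Δλ )
  = atan2(0.43097, 0.84703) = 26.967° → normalised to [0°, 360°): 26.967°.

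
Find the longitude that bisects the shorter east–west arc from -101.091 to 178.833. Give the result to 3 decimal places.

-141.129°

Signed shortest Δλ from -101.091° to +178.833° is -80.076°.
Midpoint longitude = -101.091° + (-80.076°)/2 = -101.091° − 40.038° = -141.129°.
(The naïve average (-101.091 + +178.833)/2 = 38.871° is on the wrong side of the globe.)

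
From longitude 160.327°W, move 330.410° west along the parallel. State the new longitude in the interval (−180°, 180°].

Start at -160.327°; shift −330.410° → -490.737°.
-490.737° lies outside (−180°, 180°]; add 360° → -130.737°.

130.737°W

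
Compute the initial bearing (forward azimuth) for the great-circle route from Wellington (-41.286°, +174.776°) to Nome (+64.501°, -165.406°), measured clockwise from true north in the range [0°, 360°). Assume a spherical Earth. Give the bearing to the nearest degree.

9°

Δλ = -165.406 − 174.776 = -340.182°; wrapped into (−180°, 180°]: 19.818°.
θ = atan2( sin Δλ · cos φ₂ , cos φ₁ · sin φ₂ − sin φ₁ · cos φ₂ · cos Δλ )
  = atan2(0.14595, 0.94546) = 8.776° → normalised to [0°, 360°): 8.776°.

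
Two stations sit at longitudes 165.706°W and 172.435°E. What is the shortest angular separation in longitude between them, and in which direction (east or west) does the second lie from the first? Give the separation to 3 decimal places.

Raw difference: 172.435 − -165.706 = 338.141°.
Normalise into (−180°, 180°]: 338.141° − 360° = -21.859°.
Negative ⇒ the second point lies to the west; separation 21.859°.

21.859° west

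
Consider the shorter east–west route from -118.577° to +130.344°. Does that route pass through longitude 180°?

Naïve |130.344 − -118.577| = 248.921° > 180°, so the shorter arc goes the other way round — across 180°.
Signed shortest Δλ = ((130.344 − -118.577 + 180) mod 360) − 180 = -111.079°.
Going west by 111.079° from -118.577° passes through 180° before reaching +130.344°.

Yes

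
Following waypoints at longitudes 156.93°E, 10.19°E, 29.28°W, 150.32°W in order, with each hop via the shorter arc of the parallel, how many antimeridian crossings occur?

0

Leg 1: +156.93° → +10.19°, shortest Δλ = -146.74° (west) — does not cross 180°.
Leg 2: +10.19° → -29.28°, shortest Δλ = -39.47° (west) — does not cross 180°.
Leg 3: -29.28° → -150.32°, shortest Δλ = -121.04° (west) — does not cross 180°.
Total crossings: 0.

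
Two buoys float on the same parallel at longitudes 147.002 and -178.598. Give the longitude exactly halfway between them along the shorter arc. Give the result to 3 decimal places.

Signed shortest Δλ from +147.002° to -178.598° is +34.400°.
Midpoint longitude = +147.002° + (+34.400°)/2 = +147.002° + 17.200° = +164.202°.
(The naïve average (+147.002 + -178.598)/2 = -15.798° is on the wrong side of the globe.)

+164.202°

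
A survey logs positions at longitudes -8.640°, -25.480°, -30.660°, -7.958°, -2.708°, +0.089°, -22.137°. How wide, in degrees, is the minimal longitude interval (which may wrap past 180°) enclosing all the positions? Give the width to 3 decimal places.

Sort the longitudes: -30.660°, -25.480°, -22.137°, -8.640°, -7.958°, -2.708°, +0.089°.
Eastward gaps between consecutive values (wrapping around): 5.180°, 3.343°, 13.497°, 0.682°, 5.250°, 2.797°, 329.251°.
Largest gap = 329.251° ⇒ minimal covering band is its complement: 360° − 329.251° = 30.749°.
Band runs from -30.660° eastward to +0.089°.

30.749°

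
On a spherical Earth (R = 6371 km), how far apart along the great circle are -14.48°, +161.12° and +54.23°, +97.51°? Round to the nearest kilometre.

Δλ = 97.51 − 161.12 = -63.61°.
Δφ = 54.23 − -14.48 = 68.71°.
a = sin²(Δφ/2) + cos φ₁ · cos φ₂ · sin²(Δλ/2) = 0.475659.
c = 2·atan2(√a, √(1−a)) = 1.52209 rad → d = 6371·c ≈ 9697.26 km.

9697 km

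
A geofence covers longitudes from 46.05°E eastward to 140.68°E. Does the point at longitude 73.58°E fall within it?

Band width going east from +46.05° to +140.68°: ((140.68 − 46.05) mod 360) = 94.63°.
Offset of +73.58° east of the west edge: ((73.58 − 46.05) mod 360) = 27.53°.
27.53° ≤ 94.63° ⇒ inside.

Yes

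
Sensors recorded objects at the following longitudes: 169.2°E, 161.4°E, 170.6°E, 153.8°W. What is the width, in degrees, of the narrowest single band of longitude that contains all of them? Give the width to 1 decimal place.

Sort the longitudes: -153.8°, +161.4°, +169.2°, +170.6°.
Eastward gaps between consecutive values (wrapping around): 315.2°, 7.8°, 1.4°, 35.6°.
Largest gap = 315.2° ⇒ minimal covering band is its complement: 360° − 315.2° = 44.8°.
Band runs from +161.4° eastward to -153.8°, crossing the antimeridian.

44.8°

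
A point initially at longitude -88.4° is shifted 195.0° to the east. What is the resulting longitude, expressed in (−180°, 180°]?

+106.6°

Start at -88.4°; shift +195.0° → +106.6°.
+106.6° already lies in (−180°, 180°].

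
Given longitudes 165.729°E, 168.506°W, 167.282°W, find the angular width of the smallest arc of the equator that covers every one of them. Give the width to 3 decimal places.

Sort the longitudes: -168.506°, -167.282°, +165.729°.
Eastward gaps between consecutive values (wrapping around): 1.224°, 333.011°, 25.765°.
Largest gap = 333.011° ⇒ minimal covering band is its complement: 360° − 333.011° = 26.989°.
Band runs from +165.729° eastward to -167.282°, crossing the antimeridian.

26.989°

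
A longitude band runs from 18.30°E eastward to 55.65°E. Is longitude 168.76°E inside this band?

Band width going east from +18.30° to +55.65°: ((55.65 − 18.30) mod 360) = 37.35°.
Offset of +168.76° east of the west edge: ((168.76 − 18.30) mod 360) = 150.46°.
150.46° > 37.35° ⇒ outside.

No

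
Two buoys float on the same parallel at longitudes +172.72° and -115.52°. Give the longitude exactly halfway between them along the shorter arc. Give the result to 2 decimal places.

Signed shortest Δλ from +172.72° to -115.52° is +71.76°.
Midpoint longitude = +172.72° + (+71.76°)/2 = +172.72° + 35.88° = +208.60°.
Normalise into (−180°, 180°]: -151.40°.
(The naïve average (+172.72 + -115.52)/2 = 28.6° is on the wrong side of the globe.)

-151.40°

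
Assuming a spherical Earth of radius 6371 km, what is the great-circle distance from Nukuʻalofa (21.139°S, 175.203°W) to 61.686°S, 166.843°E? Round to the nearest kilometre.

Δλ = 166.843 − -175.203 = 342.046°; wrapped into (−180°, 180°]: -17.954°.
Δφ = -61.686 − -21.139 = -40.547°.
a = sin²(Δφ/2) + cos φ₁ · cos φ₂ · sin²(Δλ/2) = 0.130835.
c = 2·atan2(√a, √(1−a)) = 0.74020 rad → d = 6371·c ≈ 4715.84 km.

4716 km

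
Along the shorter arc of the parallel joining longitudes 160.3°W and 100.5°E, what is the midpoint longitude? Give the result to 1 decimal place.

150.1°E

Signed shortest Δλ from -160.3° to +100.5° is -99.2°.
Midpoint longitude = -160.3° + (-99.2°)/2 = -160.3° − 49.6° = -209.9°.
Normalise into (−180°, 180°]: +150.1°.
(The naïve average (-160.3 + +100.5)/2 = -29.9° is on the wrong side of the globe.)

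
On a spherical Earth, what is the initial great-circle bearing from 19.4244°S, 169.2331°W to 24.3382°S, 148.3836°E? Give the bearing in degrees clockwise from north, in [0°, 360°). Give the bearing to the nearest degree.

255°

Δλ = 148.3836 − -169.2331 = 317.6167°; wrapped into (−180°, 180°]: -42.3833°.
θ = atan2( sin Δλ · cos φ₂ , cos φ₁ · sin φ₂ − sin φ₁ · cos φ₂ · cos Δλ )
  = atan2(-0.61418, -0.16485) = -105.024° → normalised to [0°, 360°): 254.976°.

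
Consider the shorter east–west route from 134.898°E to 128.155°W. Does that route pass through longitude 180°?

Naïve |-128.155 − 134.898| = 263.053° > 180°, so the shorter arc goes the other way round — across 180°.
Signed shortest Δλ = ((-128.155 − 134.898 + 180) mod 360) − 180 = 96.947°.
Going east by 96.947° from +134.898° passes through 180° before reaching -128.155°.

Yes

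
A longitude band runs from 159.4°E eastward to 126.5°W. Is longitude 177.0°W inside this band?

Band width going east from +159.4° to -126.5°: ((-126.5 − 159.4) mod 360) = 74.1°.
Offset of -177.0° east of the west edge: ((-177.0 − 159.4) mod 360) = 23.6°.
23.6° ≤ 74.1° ⇒ inside.

Yes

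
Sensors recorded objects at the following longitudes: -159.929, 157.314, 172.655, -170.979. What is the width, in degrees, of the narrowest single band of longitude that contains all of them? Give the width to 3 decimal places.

42.757°

Sort the longitudes: -170.979°, -159.929°, +157.314°, +172.655°.
Eastward gaps between consecutive values (wrapping around): 11.050°, 317.243°, 15.341°, 16.366°.
Largest gap = 317.243° ⇒ minimal covering band is its complement: 360° − 317.243° = 42.757°.
Band runs from +157.314° eastward to -159.929°, crossing the antimeridian.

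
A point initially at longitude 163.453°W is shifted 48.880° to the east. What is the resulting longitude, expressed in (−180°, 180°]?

114.573°W

Start at -163.453°; shift +48.880° → -114.573°.
-114.573° already lies in (−180°, 180°].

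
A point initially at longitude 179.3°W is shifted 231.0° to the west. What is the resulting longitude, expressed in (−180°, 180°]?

Start at -179.3°; shift −231.0° → -410.3°.
-410.3° lies outside (−180°, 180°]; add 360° → -50.3°.

50.3°W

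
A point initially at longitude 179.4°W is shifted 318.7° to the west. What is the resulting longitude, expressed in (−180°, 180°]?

Start at -179.4°; shift −318.7° → -498.1°.
-498.1° lies outside (−180°, 180°]; add 360° → -138.1°.

138.1°W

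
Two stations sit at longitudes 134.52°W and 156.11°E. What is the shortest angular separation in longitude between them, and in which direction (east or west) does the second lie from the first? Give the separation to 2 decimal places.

Raw difference: 156.11 − -134.52 = 290.63°.
Normalise into (−180°, 180°]: 290.63° − 360° = -69.37°.
Negative ⇒ the second point lies to the west; separation 69.37°.

69.37° west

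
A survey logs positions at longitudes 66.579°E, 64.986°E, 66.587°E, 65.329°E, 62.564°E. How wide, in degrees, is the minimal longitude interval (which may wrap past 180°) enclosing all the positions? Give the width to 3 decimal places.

Sort the longitudes: +62.564°, +64.986°, +65.329°, +66.579°, +66.587°.
Eastward gaps between consecutive values (wrapping around): 2.422°, 0.343°, 1.250°, 0.008°, 355.977°.
Largest gap = 355.977° ⇒ minimal covering band is its complement: 360° − 355.977° = 4.023°.
Band runs from +62.564° eastward to +66.587°.

4.023°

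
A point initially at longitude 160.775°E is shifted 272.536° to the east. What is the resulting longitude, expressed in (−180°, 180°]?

73.311°E

Start at +160.775°; shift +272.536° → +433.311°.
+433.311° lies outside (−180°, 180°]; subtract 360° → +73.311°.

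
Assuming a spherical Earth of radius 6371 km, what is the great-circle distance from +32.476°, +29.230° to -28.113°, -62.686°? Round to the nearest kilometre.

Δλ = -62.686 − 29.230 = -91.916°.
Δφ = -28.113 − 32.476 = -60.589°.
a = sin²(Δφ/2) + cos φ₁ · cos φ₂ · sin²(Δλ/2) = 0.638947.
c = 2·atan2(√a, √(1−a)) = 1.85240 rad → d = 6371·c ≈ 11801.62 km.

11802 km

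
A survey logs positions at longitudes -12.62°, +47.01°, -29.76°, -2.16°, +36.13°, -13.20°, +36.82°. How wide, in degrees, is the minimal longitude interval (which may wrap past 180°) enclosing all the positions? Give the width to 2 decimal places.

Sort the longitudes: -29.76°, -13.20°, -12.62°, -2.16°, +36.13°, +36.82°, +47.01°.
Eastward gaps between consecutive values (wrapping around): 16.56°, 0.58°, 10.46°, 38.29°, 0.69°, 10.19°, 283.23°.
Largest gap = 283.23° ⇒ minimal covering band is its complement: 360° − 283.23° = 76.77°.
Band runs from -29.76° eastward to +47.01°.

76.77°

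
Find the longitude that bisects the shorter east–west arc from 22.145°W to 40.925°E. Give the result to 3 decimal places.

Signed shortest Δλ from -22.145° to +40.925° is +63.070°.
Midpoint longitude = -22.145° + (+63.070°)/2 = -22.145° + 31.535° = +9.390°.

9.390°E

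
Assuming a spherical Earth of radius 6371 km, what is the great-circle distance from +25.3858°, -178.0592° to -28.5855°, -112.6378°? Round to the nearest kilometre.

9210 km

Δλ = -112.6378 − -178.0592 = 65.4214°.
Δφ = -28.5855 − 25.3858 = -53.9713°.
a = sin²(Δφ/2) + cos φ₁ · cos φ₂ · sin²(Δλ/2) = 0.437576.
c = 2·atan2(√a, √(1−a)) = 1.44562 rad → d = 6371·c ≈ 9210.06 km.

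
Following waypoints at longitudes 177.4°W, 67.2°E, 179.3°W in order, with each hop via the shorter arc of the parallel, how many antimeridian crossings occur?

2

Leg 1: -177.4° → +67.2°, shortest Δλ = -115.4° (west) — crosses 180°.
Leg 2: +67.2° → -179.3°, shortest Δλ = 113.5° (east) — crosses 180°.
Total crossings: 2.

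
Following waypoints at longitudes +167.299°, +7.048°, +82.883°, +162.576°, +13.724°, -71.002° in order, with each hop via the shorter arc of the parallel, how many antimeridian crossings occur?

0

Leg 1: +167.299° → +7.048°, shortest Δλ = -160.251° (west) — does not cross 180°.
Leg 2: +7.048° → +82.883°, shortest Δλ = 75.835° (east) — does not cross 180°.
Leg 3: +82.883° → +162.576°, shortest Δλ = 79.693° (east) — does not cross 180°.
Leg 4: +162.576° → +13.724°, shortest Δλ = -148.852° (west) — does not cross 180°.
Leg 5: +13.724° → -71.002°, shortest Δλ = -84.726° (west) — does not cross 180°.
Total crossings: 0.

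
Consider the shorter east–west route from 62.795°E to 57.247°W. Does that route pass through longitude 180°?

No

Signed shortest Δλ = ((-57.247 − 62.795 + 180) mod 360) − 180 = -120.042°.
Going west by 120.042° from +62.795° reaches -57.247° without touching 180°.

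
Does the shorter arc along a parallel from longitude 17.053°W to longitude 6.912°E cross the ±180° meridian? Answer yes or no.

Signed shortest Δλ = ((6.912 − -17.053 + 180) mod 360) − 180 = 23.965°.
Going east by 23.965° from -17.053° reaches +6.912° without touching 180°.

No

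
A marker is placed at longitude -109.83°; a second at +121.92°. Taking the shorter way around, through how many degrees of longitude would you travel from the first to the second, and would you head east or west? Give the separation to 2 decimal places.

128.25° west

Raw difference: 121.92 − -109.83 = 231.75°.
Normalise into (−180°, 180°]: 231.75° − 360° = -128.25°.
Negative ⇒ the second point lies to the west; separation 128.25°.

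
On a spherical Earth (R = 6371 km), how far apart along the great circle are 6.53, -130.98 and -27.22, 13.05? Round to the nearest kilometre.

Δλ = 13.05 − -130.98 = 144.03°.
Δφ = -27.22 − 6.53 = -33.75°.
a = sin²(Δφ/2) + cos φ₁ · cos φ₂ · sin²(Δλ/2) = 0.883523.
c = 2·atan2(√a, √(1−a)) = 2.44502 rad → d = 6371·c ≈ 15577.23 km.

15577 km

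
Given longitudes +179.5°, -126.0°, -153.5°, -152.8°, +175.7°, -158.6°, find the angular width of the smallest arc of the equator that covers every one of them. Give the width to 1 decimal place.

Sort the longitudes: -158.6°, -153.5°, -152.8°, -126.0°, +175.7°, +179.5°.
Eastward gaps between consecutive values (wrapping around): 5.1°, 0.7°, 26.8°, 301.7°, 3.8°, 21.9°.
Largest gap = 301.7° ⇒ minimal covering band is its complement: 360° − 301.7° = 58.3°.
Band runs from +175.7° eastward to -126.0°, crossing the antimeridian.

58.3°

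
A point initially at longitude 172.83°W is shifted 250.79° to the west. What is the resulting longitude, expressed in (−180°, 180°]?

Start at -172.83°; shift −250.79° → -423.62°.
-423.62° lies outside (−180°, 180°]; add 360° → -63.62°.

63.62°W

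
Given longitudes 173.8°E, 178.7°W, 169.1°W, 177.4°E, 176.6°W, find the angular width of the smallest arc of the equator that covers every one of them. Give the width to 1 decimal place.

Sort the longitudes: -178.7°, -176.6°, -169.1°, +173.8°, +177.4°.
Eastward gaps between consecutive values (wrapping around): 2.1°, 7.5°, 342.9°, 3.6°, 3.9°.
Largest gap = 342.9° ⇒ minimal covering band is its complement: 360° − 342.9° = 17.1°.
Band runs from +173.8° eastward to -169.1°, crossing the antimeridian.

17.1°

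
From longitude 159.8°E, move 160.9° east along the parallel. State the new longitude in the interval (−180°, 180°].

Start at +159.8°; shift +160.9° → +320.7°.
+320.7° lies outside (−180°, 180°]; subtract 360° → -39.3°.

39.3°W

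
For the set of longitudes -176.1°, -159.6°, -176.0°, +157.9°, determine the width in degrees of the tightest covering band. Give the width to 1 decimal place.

Sort the longitudes: -176.1°, -176.0°, -159.6°, +157.9°.
Eastward gaps between consecutive values (wrapping around): 0.1°, 16.4°, 317.5°, 26.0°.
Largest gap = 317.5° ⇒ minimal covering band is its complement: 360° − 317.5° = 42.5°.
Band runs from +157.9° eastward to -159.6°, crossing the antimeridian.

42.5°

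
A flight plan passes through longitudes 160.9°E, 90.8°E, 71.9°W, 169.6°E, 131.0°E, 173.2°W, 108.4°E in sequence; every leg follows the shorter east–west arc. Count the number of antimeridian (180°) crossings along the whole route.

Leg 1: +160.9° → +90.8°, shortest Δλ = -70.1° (west) — does not cross 180°.
Leg 2: +90.8° → -71.9°, shortest Δλ = -162.7° (west) — does not cross 180°.
Leg 3: -71.9° → +169.6°, shortest Δλ = -118.5° (west) — crosses 180°.
Leg 4: +169.6° → +131.0°, shortest Δλ = -38.6° (west) — does not cross 180°.
Leg 5: +131.0° → -173.2°, shortest Δλ = 55.8° (east) — crosses 180°.
Leg 6: -173.2° → +108.4°, shortest Δλ = -78.4° (west) — crosses 180°.
Total crossings: 3.

3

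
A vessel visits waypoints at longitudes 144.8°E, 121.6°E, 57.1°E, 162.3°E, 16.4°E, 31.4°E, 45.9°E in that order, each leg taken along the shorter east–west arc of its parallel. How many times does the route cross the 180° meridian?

0

Leg 1: +144.8° → +121.6°, shortest Δλ = -23.2° (west) — does not cross 180°.
Leg 2: +121.6° → +57.1°, shortest Δλ = -64.5° (west) — does not cross 180°.
Leg 3: +57.1° → +162.3°, shortest Δλ = 105.2° (east) — does not cross 180°.
Leg 4: +162.3° → +16.4°, shortest Δλ = -145.9° (west) — does not cross 180°.
Leg 5: +16.4° → +31.4°, shortest Δλ = 15.0° (east) — does not cross 180°.
Leg 6: +31.4° → +45.9°, shortest Δλ = 14.5° (east) — does not cross 180°.
Total crossings: 0.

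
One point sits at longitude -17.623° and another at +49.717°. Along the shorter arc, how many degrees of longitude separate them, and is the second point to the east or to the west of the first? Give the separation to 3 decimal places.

Raw difference: 49.717 − -17.623 = 67.34°.
Normalise into (−180°, 180°]: 67.34° stays 67.34°.
Positive ⇒ the second point lies to the east; separation 67.340°.

67.340° east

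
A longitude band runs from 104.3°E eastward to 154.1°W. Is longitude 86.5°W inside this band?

No

Band width going east from +104.3° to -154.1°: ((-154.1 − 104.3) mod 360) = 101.6°.
Offset of -86.5° east of the west edge: ((-86.5 − 104.3) mod 360) = 169.2°.
169.2° > 101.6° ⇒ outside.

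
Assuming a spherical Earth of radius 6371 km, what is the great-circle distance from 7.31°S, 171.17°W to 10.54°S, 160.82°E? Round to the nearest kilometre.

Δλ = 160.82 − -171.17 = 331.99°; wrapped into (−180°, 180°]: -28.01°.
Δφ = -10.54 − -7.31 = -3.23°.
a = sin²(Δφ/2) + cos φ₁ · cos φ₂ · sin²(Δλ/2) = 0.057905.
c = 2·atan2(√a, √(1−a)) = 0.48604 rad → d = 6371·c ≈ 3096.56 km.

3097 km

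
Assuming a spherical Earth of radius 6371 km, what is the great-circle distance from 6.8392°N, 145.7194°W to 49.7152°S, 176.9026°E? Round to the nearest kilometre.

Δλ = 176.9026 − -145.7194 = 322.6220°; wrapped into (−180°, 180°]: -37.3780°.
Δφ = -49.7152 − 6.8392 = -56.5544°.
a = sin²(Δφ/2) + cos φ₁ · cos φ₂ · sin²(Δλ/2) = 0.290344.
c = 2·atan2(√a, √(1−a)) = 1.13811 rad → d = 6371·c ≈ 7250.89 km.

7251 km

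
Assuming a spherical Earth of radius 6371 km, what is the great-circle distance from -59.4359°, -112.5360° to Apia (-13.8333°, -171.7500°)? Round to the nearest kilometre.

6972 km

Δλ = -171.7500 − -112.5360 = -59.2140°.
Δφ = -13.8333 − -59.4359 = 45.6026°.
a = sin²(Δφ/2) + cos φ₁ · cos φ₂ · sin²(Δλ/2) = 0.270702.
c = 2·atan2(√a, √(1−a)) = 1.09438 rad → d = 6371·c ≈ 6972.30 km.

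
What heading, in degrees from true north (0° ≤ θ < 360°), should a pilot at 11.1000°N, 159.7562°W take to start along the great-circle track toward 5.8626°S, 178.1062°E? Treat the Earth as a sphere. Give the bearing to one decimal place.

233.5°

Δλ = 178.1062 − -159.7562 = 337.8624°; wrapped into (−180°, 180°]: -22.1376°.
θ = atan2( sin Δλ · cos φ₂ , cos φ₁ · sin φ₂ − sin φ₁ · cos φ₂ · cos Δλ )
  = atan2(-0.37486, -0.27763) = -126.524° → normalised to [0°, 360°): 233.476°.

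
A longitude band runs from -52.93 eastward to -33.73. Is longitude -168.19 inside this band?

No

Band width going east from -52.93° to -33.73°: ((-33.73 − -52.93) mod 360) = 19.20°.
Offset of -168.19° east of the west edge: ((-168.19 − -52.93) mod 360) = 244.74°.
244.74° > 19.20° ⇒ outside.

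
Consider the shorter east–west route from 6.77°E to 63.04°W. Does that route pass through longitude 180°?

No

Signed shortest Δλ = ((-63.04 − 6.77 + 180) mod 360) − 180 = -69.81°.
Going west by 69.81° from +6.77° reaches -63.04° without touching 180°.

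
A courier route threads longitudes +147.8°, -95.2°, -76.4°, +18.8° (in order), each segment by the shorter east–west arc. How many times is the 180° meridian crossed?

1

Leg 1: +147.8° → -95.2°, shortest Δλ = 117.0° (east) — crosses 180°.
Leg 2: -95.2° → -76.4°, shortest Δλ = 18.8° (east) — does not cross 180°.
Leg 3: -76.4° → +18.8°, shortest Δλ = 95.2° (east) — does not cross 180°.
Total crossings: 1.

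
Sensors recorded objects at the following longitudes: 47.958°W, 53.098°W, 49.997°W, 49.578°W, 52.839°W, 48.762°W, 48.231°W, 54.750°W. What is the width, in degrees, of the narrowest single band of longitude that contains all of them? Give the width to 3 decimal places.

6.792°

Sort the longitudes: -54.750°, -53.098°, -52.839°, -49.997°, -49.578°, -48.762°, -48.231°, -47.958°.
Eastward gaps between consecutive values (wrapping around): 1.652°, 0.259°, 2.842°, 0.419°, 0.816°, 0.531°, 0.273°, 353.208°.
Largest gap = 353.208° ⇒ minimal covering band is its complement: 360° − 353.208° = 6.792°.
Band runs from -54.750° eastward to -47.958°.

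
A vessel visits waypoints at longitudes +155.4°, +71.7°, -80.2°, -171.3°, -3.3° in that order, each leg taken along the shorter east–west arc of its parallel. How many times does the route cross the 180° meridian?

Leg 1: +155.4° → +71.7°, shortest Δλ = -83.7° (west) — does not cross 180°.
Leg 2: +71.7° → -80.2°, shortest Δλ = -151.9° (west) — does not cross 180°.
Leg 3: -80.2° → -171.3°, shortest Δλ = -91.1° (west) — does not cross 180°.
Leg 4: -171.3° → -3.3°, shortest Δλ = 168.0° (east) — does not cross 180°.
Total crossings: 0.

0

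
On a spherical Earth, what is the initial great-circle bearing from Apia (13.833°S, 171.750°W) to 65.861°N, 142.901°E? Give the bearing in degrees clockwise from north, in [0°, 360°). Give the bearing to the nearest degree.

Δλ = 142.901 − -171.750 = 314.651°; wrapped into (−180°, 180°]: -45.349°.
θ = atan2( sin Δλ · cos φ₂ , cos φ₁ · sin φ₂ − sin φ₁ · cos φ₂ · cos Δλ )
  = atan2(-0.29093, 0.95481) = -16.946° → normalised to [0°, 360°): 343.054°.

343°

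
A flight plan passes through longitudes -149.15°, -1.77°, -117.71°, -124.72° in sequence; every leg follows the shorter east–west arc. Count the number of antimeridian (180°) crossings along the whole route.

0

Leg 1: -149.15° → -1.77°, shortest Δλ = 147.38° (east) — does not cross 180°.
Leg 2: -1.77° → -117.71°, shortest Δλ = -115.94° (west) — does not cross 180°.
Leg 3: -117.71° → -124.72°, shortest Δλ = -7.01° (west) — does not cross 180°.
Total crossings: 0.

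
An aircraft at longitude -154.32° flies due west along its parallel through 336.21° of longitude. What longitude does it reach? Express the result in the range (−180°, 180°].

Start at -154.32°; shift −336.21° → -490.53°.
-490.53° lies outside (−180°, 180°]; add 360° → -130.53°.

-130.53°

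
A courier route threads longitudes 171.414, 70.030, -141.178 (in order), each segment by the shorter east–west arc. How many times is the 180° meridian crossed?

Leg 1: +171.414° → +70.030°, shortest Δλ = -101.384° (west) — does not cross 180°.
Leg 2: +70.030° → -141.178°, shortest Δλ = 148.792° (east) — crosses 180°.
Total crossings: 1.

1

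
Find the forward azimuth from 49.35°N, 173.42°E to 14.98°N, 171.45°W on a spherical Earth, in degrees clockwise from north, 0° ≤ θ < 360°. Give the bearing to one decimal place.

Δλ = -171.45 − 173.42 = -344.87°; wrapped into (−180°, 180°]: 15.13°.
θ = atan2( sin Δλ · cos φ₂ , cos φ₁ · sin φ₂ − sin φ₁ · cos φ₂ · cos Δλ )
  = atan2(0.25214, -0.53913) = 154.935° → normalised to [0°, 360°): 154.935°.

154.9°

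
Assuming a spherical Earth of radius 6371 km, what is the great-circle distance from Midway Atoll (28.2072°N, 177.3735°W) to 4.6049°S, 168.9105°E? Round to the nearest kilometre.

Δλ = 168.9105 − -177.3735 = 346.2840°; wrapped into (−180°, 180°]: -13.7160°.
Δφ = -4.6049 − 28.2072 = -32.8121°.
a = sin²(Δφ/2) + cos φ₁ · cos φ₂ · sin²(Δλ/2) = 0.092299.
c = 2·atan2(√a, √(1−a)) = 0.61737 rad → d = 6371·c ≈ 3933.27 km.

3933 km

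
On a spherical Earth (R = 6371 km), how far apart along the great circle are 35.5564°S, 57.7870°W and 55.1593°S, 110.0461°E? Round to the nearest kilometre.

Δλ = 110.0461 − -57.7870 = 167.8331°.
Δφ = -55.1593 − -35.5564 = -19.6029°.
a = sin²(Δφ/2) + cos φ₁ · cos φ₂ · sin²(Δλ/2) = 0.488535.
c = 2·atan2(√a, √(1−a)) = 1.54786 rad → d = 6371·c ≈ 9861.44 km.

9861 km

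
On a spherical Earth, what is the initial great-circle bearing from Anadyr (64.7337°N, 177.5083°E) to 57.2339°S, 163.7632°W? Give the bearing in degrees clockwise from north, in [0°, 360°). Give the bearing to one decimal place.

168.1°

Δλ = -163.7632 − 177.5083 = -341.2715°; wrapped into (−180°, 180°]: 18.7285°.
θ = atan2( sin Δλ · cos φ₂ , cos φ₁ · sin φ₂ − sin φ₁ · cos φ₂ · cos Δλ )
  = atan2(0.17377, -0.82243) = 168.069° → normalised to [0°, 360°): 168.069°.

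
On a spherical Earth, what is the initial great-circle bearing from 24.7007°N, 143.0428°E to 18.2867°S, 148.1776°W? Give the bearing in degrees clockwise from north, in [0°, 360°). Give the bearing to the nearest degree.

116°

Δλ = -148.1776 − 143.0428 = -291.2204°; wrapped into (−180°, 180°]: 68.7796°.
θ = atan2( sin Δλ · cos φ₂ , cos φ₁ · sin φ₂ − sin φ₁ · cos φ₂ · cos Δλ )
  = atan2(0.88512, -0.42868) = 115.842° → normalised to [0°, 360°): 115.842°.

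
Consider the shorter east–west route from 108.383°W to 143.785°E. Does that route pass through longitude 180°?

Naïve |143.785 − -108.383| = 252.168° > 180°, so the shorter arc goes the other way round — across 180°.
Signed shortest Δλ = ((143.785 − -108.383 + 180) mod 360) − 180 = -107.832°.
Going west by 107.832° from -108.383° passes through 180° before reaching +143.785°.

Yes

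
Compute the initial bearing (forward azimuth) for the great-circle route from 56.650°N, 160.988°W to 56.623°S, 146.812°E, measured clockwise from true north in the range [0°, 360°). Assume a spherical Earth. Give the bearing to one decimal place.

Δλ = 146.812 − -160.988 = 307.800°; wrapped into (−180°, 180°]: -52.200°.
θ = atan2( sin Δλ · cos φ₂ , cos φ₁ · sin φ₂ − sin φ₁ · cos φ₂ · cos Δλ )
  = atan2(-0.43470, -0.74074) = -149.594° → normalised to [0°, 360°): 210.406°.

210.4°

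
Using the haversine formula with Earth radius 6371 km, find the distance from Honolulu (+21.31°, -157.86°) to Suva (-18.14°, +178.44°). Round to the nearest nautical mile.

2748 nmi

Δλ = 178.44 − -157.86 = 336.30°; wrapped into (−180°, 180°]: -23.70°.
Δφ = -18.14 − 21.31 = -39.45°.
a = sin²(Δφ/2) + cos φ₁ · cos φ₂ · sin²(Δλ/2) = 0.151243.
c = 2·atan2(√a, √(1−a)) = 0.79887 rad → d = 6371·c ≈ 5089.63 km ≈ 2748.18 nmi.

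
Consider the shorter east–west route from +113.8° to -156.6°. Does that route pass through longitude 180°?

Yes

Naïve |-156.6 − 113.8| = 270.4° > 180°, so the shorter arc goes the other way round — across 180°.
Signed shortest Δλ = ((-156.6 − 113.8 + 180) mod 360) − 180 = 89.6°.
Going east by 89.6° from +113.8° passes through 180° before reaching -156.6°.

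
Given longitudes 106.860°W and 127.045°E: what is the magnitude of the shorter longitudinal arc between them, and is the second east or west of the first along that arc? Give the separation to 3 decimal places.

126.095° west

Raw difference: 127.045 − -106.860 = 233.905°.
Normalise into (−180°, 180°]: 233.905° − 360° = -126.095°.
Negative ⇒ the second point lies to the west; separation 126.095°.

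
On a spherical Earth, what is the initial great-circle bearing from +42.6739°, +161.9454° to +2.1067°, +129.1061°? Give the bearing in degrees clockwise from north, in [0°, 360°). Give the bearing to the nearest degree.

225°

Δλ = 129.1061 − 161.9454 = -32.8393°.
θ = atan2( sin Δλ · cos φ₂ , cos φ₁ · sin φ₂ − sin φ₁ · cos φ₂ · cos Δλ )
  = atan2(-0.54192, -0.54209) = -135.009° → normalised to [0°, 360°): 224.991°.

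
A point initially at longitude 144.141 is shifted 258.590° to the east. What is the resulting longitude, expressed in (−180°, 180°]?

Start at +144.141°; shift +258.590° → +402.731°.
+402.731° lies outside (−180°, 180°]; subtract 360° → +42.731°.

+42.731°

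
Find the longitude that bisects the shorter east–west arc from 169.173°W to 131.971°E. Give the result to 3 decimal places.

161.399°E

Signed shortest Δλ from -169.173° to +131.971° is -58.856°.
Midpoint longitude = -169.173° + (-58.856°)/2 = -169.173° − 29.428° = -198.601°.
Normalise into (−180°, 180°]: +161.399°.
(The naïve average (-169.173 + +131.971)/2 = -18.601° is on the wrong side of the globe.)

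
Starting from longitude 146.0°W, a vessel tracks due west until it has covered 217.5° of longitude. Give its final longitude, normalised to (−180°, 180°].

Start at -146.0°; shift −217.5° → -363.5°.
-363.5° lies outside (−180°, 180°]; add 360° → -3.5°.

3.5°W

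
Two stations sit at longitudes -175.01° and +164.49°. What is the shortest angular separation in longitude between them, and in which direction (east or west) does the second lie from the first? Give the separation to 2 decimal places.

Raw difference: 164.49 − -175.01 = 339.5°.
Normalise into (−180°, 180°]: 339.5° − 360° = -20.5°.
Negative ⇒ the second point lies to the west; separation 20.50°.

20.50° west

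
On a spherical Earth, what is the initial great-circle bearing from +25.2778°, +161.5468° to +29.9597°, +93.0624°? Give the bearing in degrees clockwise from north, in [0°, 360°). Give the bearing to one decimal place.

Δλ = 93.0624 − 161.5468 = -68.4844°.
θ = atan2( sin Δλ · cos φ₂ , cos φ₁ · sin φ₂ − sin φ₁ · cos φ₂ · cos Δλ )
  = atan2(-0.80601, 0.31589) = -68.599° → normalised to [0°, 360°): 291.401°.

291.4°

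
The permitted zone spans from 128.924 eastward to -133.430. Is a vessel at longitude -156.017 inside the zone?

Yes

Band width going east from +128.924° to -133.430°: ((-133.430 − 128.924) mod 360) = 97.646°.
Offset of -156.017° east of the west edge: ((-156.017 − 128.924) mod 360) = 75.059°.
75.059° ≤ 97.646° ⇒ inside.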